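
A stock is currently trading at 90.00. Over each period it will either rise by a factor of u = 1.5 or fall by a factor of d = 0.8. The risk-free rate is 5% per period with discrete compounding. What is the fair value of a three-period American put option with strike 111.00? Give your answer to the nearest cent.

Risk-neutral probability p = (1 + 0.05 − 0.8)/(1.5 − 0.8) = 0.2500/0.7000 = 0.3571
Terminal stock prices: S_uuu = 303.8, S_uud = 162, S_udd = 86.4, S_ddd = 46.08
Terminal payoffs (K − S): max(-192.8, 0) = 0, max(-51, 0) = 0, max(24.6, 0) = 24.6, max(64.92, 0) = 64.92
Node uu (S = 202.5): continuation = 1/1.05·[0.3571·0.0000 + 0.6429·0.0000] = 0.0000; exercise value = 0.0000 ≤ continuation, so V_uu = 0.0000
Node ud (S = 108): continuation = 1/1.05·[0.3571·0.0000 + 0.6429·24.6000] = 15.0612; exercise value = 3.0000 ≤ continuation, so V_ud = 15.0612
Node dd (S = 57.6): continuation = 1/1.05·[0.3571·24.6000 + 0.6429·64.9200] = 48.1143; exercise value = 53.4000 > continuation, so V_dd = 53.4000 (exercise)
Node u (S = 135): continuation = 1/1.05·[0.3571·0.0000 + 0.6429·15.0612] = 9.2212; exercise value = 0.0000 ≤ continuation, so V_u = 9.2212
Node d (S = 72): continuation = 1/1.05·[0.3571·15.0612 + 0.6429·53.4000] = 37.8167; exercise value = 39.0000 > continuation, so V_d = 39.0000 (exercise)
Node 0 (S = 90): continuation = 1/1.05·[0.3571·9.2212 + 0.6429·39.0000] = 27.0140; exercise value = 21.0000 ≤ continuation, so V_0 = 27.0140

27.01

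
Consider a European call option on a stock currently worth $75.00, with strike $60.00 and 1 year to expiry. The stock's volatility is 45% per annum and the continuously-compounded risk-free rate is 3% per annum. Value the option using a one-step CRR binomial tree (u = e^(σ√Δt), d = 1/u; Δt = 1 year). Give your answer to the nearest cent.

$23.60

CRR parameters: u = e^(σ√Δt) = e^(0.45·√1) = 1.5683, d = 1/u = 0.6376
Per-period rate: rΔt = 0.03·1 = 0.03, so R = e^0.03 = 1.0305
Risk-neutral probability p = (e^0.03 − 0.6376)/(1.5683 − 0.6376) = 0.3928/0.9307 = 0.4221
Terminal stock prices: S_u = 117.6, S_d = 47.82
Terminal payoffs (S − K): max(57.62, 0) = 57.62, max(-12.18, 0) = 0
Node 0 (S = 75): V_0 = e^(−0.03)·[0.4221·57.6234 + 0.5779·0.0000] = 23.6031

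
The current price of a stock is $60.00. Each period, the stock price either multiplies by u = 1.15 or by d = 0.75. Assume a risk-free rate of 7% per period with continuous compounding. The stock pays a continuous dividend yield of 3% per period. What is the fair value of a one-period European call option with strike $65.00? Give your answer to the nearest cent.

Per-period risk-free factor R = e^0.07 = 1.0725; dividend-adjusted growth = e^(0.07−0.03) = 1.0408.
Risk-neutral probability p = (1.0408 − 0.75)/(1.15 − 0.75) = 0.2908/0.4000 = 0.7270
Terminal stock prices: S_u = 69, S_d = 45
Terminal payoffs (S − K): max(4, 0) = 4, max(-20, 0) = 0
Node 0 (S = 60): V_0 = e^(−0.07)·[0.7270·4.0000 + 0.2730·0.0000] = 2.7115

$2.71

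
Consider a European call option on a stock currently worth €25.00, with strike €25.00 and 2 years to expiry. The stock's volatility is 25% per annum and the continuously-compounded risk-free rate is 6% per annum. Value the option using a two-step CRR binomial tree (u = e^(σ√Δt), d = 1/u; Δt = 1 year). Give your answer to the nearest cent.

CRR parameters: u = e^(σ√Δt) = e^(0.25·√1) = 1.2840, d = 1/u = 0.7788
Per-period rate: rΔt = 0.06·1 = 0.06, so R = e^0.06 = 1.0618
Risk-neutral probability p = (e^0.06 − 0.7788)/(1.2840 − 0.7788) = 0.2830/0.5052 = 0.5602
Terminal stock prices: S_uu = 41.22, S_ud = 25, S_dd = 15.16
Terminal payoffs (S − K): max(16.22, 0) = 16.22, max(0, 0) = 0, max(-9.837, 0) = 0
Node u (S = 32.1): V_u = e^(−0.06)·[0.5602·16.2180 + 0.4398·0.0000] = 8.5565
Node d (S = 19.47): V_d = e^(−0.06)·[0.5602·0.0000 + 0.4398·0.0000] = 0.0000
Node 0 (S = 25): V_0 = e^(−0.06)·[0.5602·8.5565 + 0.4398·0.0000] = 4.5144

€4.51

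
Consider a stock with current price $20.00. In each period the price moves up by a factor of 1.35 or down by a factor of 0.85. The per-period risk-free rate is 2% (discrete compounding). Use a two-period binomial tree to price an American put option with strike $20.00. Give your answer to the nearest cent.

Risk-neutral probability p = (1 + 0.02 − 0.85)/(1.35 − 0.85) = 0.1700/0.5000 = 0.3400
Terminal stock prices: S_uu = 36.45, S_ud = 22.95, S_dd = 14.45
Terminal payoffs (K − S): max(-16.45, 0) = 0, max(-2.95, 0) = 0, max(5.55, 0) = 5.55
Node u (S = 27): continuation = 1/1.02·[0.3400·0.0000 + 0.6600·0.0000] = 0.0000; exercise value = 0.0000 ≤ continuation, so V_u = 0.0000
Node d (S = 17): continuation = 1/1.02·[0.3400·0.0000 + 0.6600·5.5500] = 3.5912; exercise value = 3.0000 ≤ continuation, so V_d = 3.5912
Node 0 (S = 20): continuation = 1/1.02·[0.3400·0.0000 + 0.6600·3.5912] = 2.3237; exercise value = 0.0000 ≤ continuation, so V_0 = 2.3237

$2.32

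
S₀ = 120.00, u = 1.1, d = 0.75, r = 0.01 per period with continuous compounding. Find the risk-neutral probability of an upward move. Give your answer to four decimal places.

Risk-neutral probability p = (e^0.01 − 0.75)/(1.1 − 0.75) = 0.2601/0.3500 = 0.7430

p = 0.7430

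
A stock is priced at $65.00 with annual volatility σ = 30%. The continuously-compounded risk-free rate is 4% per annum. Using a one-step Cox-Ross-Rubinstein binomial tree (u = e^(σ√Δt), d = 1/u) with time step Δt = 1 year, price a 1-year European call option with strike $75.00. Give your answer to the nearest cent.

$6.03

CRR parameters: u = e^(σ√Δt) = e^(0.3·√1) = 1.3499, d = 1/u = 0.7408
Per-period rate: rΔt = 0.04·1 = 0.04, so R = e^0.04 = 1.0408
Risk-neutral probability p = (e^0.04 − 0.7408)/(1.3499 − 0.7408) = 0.3000/0.6090 = 0.4926
Terminal stock prices: S_u = 87.74, S_d = 48.15
Terminal payoffs (S − K): max(12.74, 0) = 12.74, max(-26.85, 0) = 0
Node 0 (S = 65): V_0 = e^(−0.04)·[0.4926·12.7408 + 0.5074·0.0000] = 6.0296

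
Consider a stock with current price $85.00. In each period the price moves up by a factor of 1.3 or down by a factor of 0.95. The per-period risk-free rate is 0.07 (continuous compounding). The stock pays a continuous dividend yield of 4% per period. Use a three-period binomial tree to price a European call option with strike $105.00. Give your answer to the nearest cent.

Per-period risk-free factor R = e^0.07 = 1.0725; dividend-adjusted growth = e^(0.07−0.04) = 1.0305.
Risk-neutral probability p = (1.0305 − 0.95)/(1.3 − 0.95) = 0.0805/0.3500 = 0.2299
Terminal stock prices: S_uuu = 186.7, S_uud = 136.5, S_udd = 99.73, S_ddd = 72.88
Terminal payoffs (S − K): max(81.75, 0) = 81.75, max(31.47, 0) = 31.47, max(-5.274, 0) = 0, max(-32.12, 0) = 0
Node uu (S = 143.7): V_uu = e^(−0.07)·[0.2299·81.7450 + 0.7701·31.4675] = 40.1161
Node ud (S = 105): V_ud = e^(−0.07)·[0.2299·31.4675 + 0.7701·0.0000] = 6.7444
Node dd (S = 76.71): V_dd = e^(−0.07)·[0.2299·0.0000 + 0.7701·0.0000] = 0.0000
Node u (S = 110.5): V_u = e^(−0.07)·[0.2299·40.1161 + 0.7701·6.7444] = 13.4410
Node d (S = 80.75): V_d = e^(−0.07)·[0.2299·6.7444 + 0.7701·0.0000] = 1.4455
Node 0 (S = 85): V_0 = e^(−0.07)·[0.2299·13.4410 + 0.7701·1.4455] = 3.9188

$3.92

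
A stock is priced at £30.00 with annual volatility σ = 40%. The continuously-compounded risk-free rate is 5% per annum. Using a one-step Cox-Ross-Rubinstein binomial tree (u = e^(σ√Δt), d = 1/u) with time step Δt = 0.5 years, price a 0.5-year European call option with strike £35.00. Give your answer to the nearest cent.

CRR parameters: u = e^(σ√Δt) = e^(0.4·√0.5) = 1.3269, d = 1/u = 0.7536
Per-period rate: rΔt = 0.05·0.5 = 0.025, so R = e^0.025 = 1.0253
Risk-neutral probability p = (e^0.025 − 0.7536)/(1.3269 − 0.7536) = 0.2717/0.5733 = 0.4739
Terminal stock prices: S_u = 39.81, S_d = 22.61
Terminal payoffs (S − K): max(4.807, 0) = 4.807, max(-12.39, 0) = 0
Node 0 (S = 30): V_0 = e^(−0.025)·[0.4739·4.8069 + 0.5261·0.0000] = 2.2218

£2.22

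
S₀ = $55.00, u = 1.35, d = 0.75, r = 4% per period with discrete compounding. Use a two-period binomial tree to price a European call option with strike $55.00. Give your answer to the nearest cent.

Risk-neutral probability p = (1 + 0.04 − 0.75)/(1.35 − 0.75) = 0.2900/0.6000 = 0.4833
Terminal stock prices: S_uu = 100.2, S_ud = 55.69, S_dd = 30.94
Terminal payoffs (S − K): max(45.24, 0) = 45.24, max(0.6875, 0) = 0.6875, max(-24.06, 0) = 0
Node u (S = 74.25): V_u = 1/1.04·[0.4833·45.2375 + 0.5167·0.6875] = 21.3654
Node d (S = 41.25): V_d = 1/1.04·[0.4833·0.6875 + 0.5167·0.0000] = 0.3195
Node 0 (S = 55): V_0 = 1/1.04·[0.4833·21.3654 + 0.5167·0.3195] = 10.0882

$10.09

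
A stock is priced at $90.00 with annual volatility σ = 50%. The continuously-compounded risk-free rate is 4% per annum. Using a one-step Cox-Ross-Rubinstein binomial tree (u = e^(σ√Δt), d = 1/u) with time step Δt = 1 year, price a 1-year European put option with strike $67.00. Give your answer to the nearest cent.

$6.96

CRR parameters: u = e^(σ√Δt) = e^(0.5·√1) = 1.6487, d = 1/u = 0.6065
Per-period rate: rΔt = 0.04·1 = 0.04, so R = e^0.04 = 1.0408
Risk-neutral probability p = (e^0.04 − 0.6065)/(1.6487 − 0.6065) = 0.4343/1.0422 = 0.4167
Terminal stock prices: S_u = 148.4, S_d = 54.59
Terminal payoffs (K − S): max(-81.38, 0) = 0, max(12.41, 0) = 12.41
Node 0 (S = 90): V_0 = e^(−0.04)·[0.4167·0.0000 + 0.5833·12.4122] = 6.9562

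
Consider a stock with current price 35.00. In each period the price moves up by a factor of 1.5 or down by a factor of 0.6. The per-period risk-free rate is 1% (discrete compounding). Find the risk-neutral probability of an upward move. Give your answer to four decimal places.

p = 0.4556

Risk-neutral probability p = (1 + 0.01 − 0.6)/(1.5 − 0.6) = 0.4100/0.9000 = 0.4556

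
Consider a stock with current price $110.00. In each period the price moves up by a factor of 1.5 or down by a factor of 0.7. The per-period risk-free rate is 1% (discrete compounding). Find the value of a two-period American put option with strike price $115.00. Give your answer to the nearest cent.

$23.04

Risk-neutral probability p = (1 + 0.01 − 0.7)/(1.5 − 0.7) = 0.3100/0.8000 = 0.3875
Terminal stock prices: S_uu = 247.5, S_ud = 115.5, S_dd = 53.9
Terminal payoffs (K − S): max(-132.5, 0) = 0, max(-0.5, 0) = 0, max(61.1, 0) = 61.1
Node u (S = 165): continuation = 1/1.01·[0.3875·0.0000 + 0.6125·0.0000] = 0.0000; exercise value = 0.0000 ≤ continuation, so V_u = 0.0000
Node d (S = 77): continuation = 1/1.01·[0.3875·0.0000 + 0.6125·61.1000] = 37.0532; exercise value = 38.0000 > continuation, so V_d = 38.0000 (exercise)
Node 0 (S = 110): continuation = 1/1.01·[0.3875·0.0000 + 0.6125·38.0000] = 23.0446; exercise value = 5.0000 ≤ continuation, so V_0 = 23.0446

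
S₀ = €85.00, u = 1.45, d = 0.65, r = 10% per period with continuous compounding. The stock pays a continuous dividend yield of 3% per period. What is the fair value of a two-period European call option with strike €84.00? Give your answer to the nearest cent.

Per-period risk-free factor R = e^0.1 = 1.1052; dividend-adjusted growth = e^(0.1−0.03) = 1.0725.
Risk-neutral probability p = (1.0725 − 0.65)/(1.45 − 0.65) = 0.4225/0.8000 = 0.5281
Terminal stock prices: S_uu = 178.7, S_ud = 80.11, S_dd = 35.91
Terminal payoffs (S − K): max(94.71, 0) = 94.71, max(-3.888, 0) = 0, max(-48.09, 0) = 0
Node u (S = 123.2): V_u = e^(−0.1)·[0.5281·94.7125 + 0.4719·0.0000] = 45.2609
Node d (S = 55.25): V_d = e^(−0.1)·[0.5281·0.0000 + 0.4719·0.0000] = 0.0000
Node 0 (S = 85): V_0 = e^(−0.1)·[0.5281·45.2609 + 0.4719·0.0000] = 21.6291

€21.63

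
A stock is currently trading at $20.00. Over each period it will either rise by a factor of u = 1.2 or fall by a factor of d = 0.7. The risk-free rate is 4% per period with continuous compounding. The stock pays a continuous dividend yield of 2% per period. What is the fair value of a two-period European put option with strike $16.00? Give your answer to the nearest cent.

Per-period risk-free factor R = e^0.04 = 1.0408; dividend-adjusted growth = e^(0.04−0.02) = 1.0202.
Risk-neutral probability p = (1.0202 − 0.7)/(1.2 − 0.7) = 0.3202/0.5000 = 0.6404
Terminal stock prices: S_uu = 28.8, S_ud = 16.8, S_dd = 9.8
Terminal payoffs (K − S): max(-12.8, 0) = 0, max(-0.8, 0) = 0, max(6.2, 0) = 6.2
Node u (S = 24): V_u = e^(−0.04)·[0.6404·0.0000 + 0.3596·0.0000] = 0.0000
Node d (S = 14): V_d = e^(−0.04)·[0.6404·0.0000 + 0.3596·6.2000] = 2.1421
Node 0 (S = 20): V_0 = e^(−0.04)·[0.6404·0.0000 + 0.3596·2.1421] = 0.7401

$0.74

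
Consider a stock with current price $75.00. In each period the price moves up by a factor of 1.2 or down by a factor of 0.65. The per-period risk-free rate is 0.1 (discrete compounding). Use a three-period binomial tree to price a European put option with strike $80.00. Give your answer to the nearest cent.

$5.52

Risk-neutral probability p = (1 + 0.1 − 0.65)/(1.2 − 0.65) = 0.4500/0.5500 = 0.8182
Terminal stock prices: S_uuu = 129.6, S_uud = 70.2, S_udd = 38.03, S_ddd = 20.6
Terminal payoffs (K − S): max(-49.6, 0) = 0, max(9.8, 0) = 9.8, max(41.97, 0) = 41.97, max(59.4, 0) = 59.4
Node uu (S = 108): V_uu = 1/1.1·[0.8182·0.0000 + 0.1818·9.8000] = 1.6198
Node ud (S = 58.5): V_ud = 1/1.1·[0.8182·9.8000 + 0.1818·41.9750] = 14.2273
Node dd (S = 31.69): V_dd = 1/1.1·[0.8182·41.9750 + 0.1818·59.4031] = 41.0398
Node u (S = 90): V_u = 1/1.1·[0.8182·1.6198 + 0.1818·14.2273] = 3.5565
Node d (S = 48.75): V_d = 1/1.1·[0.8182·14.2273 + 0.1818·41.0398] = 17.3657
Node 0 (S = 75): V_0 = 1/1.1·[0.8182·3.5565 + 0.1818·17.3657] = 5.5157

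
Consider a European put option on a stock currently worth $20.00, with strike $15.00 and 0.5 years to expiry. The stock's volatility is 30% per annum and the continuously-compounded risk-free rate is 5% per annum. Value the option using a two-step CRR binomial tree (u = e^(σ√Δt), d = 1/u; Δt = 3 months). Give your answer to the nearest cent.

$0.04

CRR parameters: u = e^(σ√Δt) = e^(0.3·√0.25) = 1.1618, d = 1/u = 0.8607
Per-period rate: rΔt = 0.05·0.25 = 0.0125, so R = e^0.0125 = 1.0126
Risk-neutral probability p = (e^0.0125 − 0.8607)/(1.1618 − 0.8607) = 0.1519/0.3011 = 0.5043
Terminal stock prices: S_uu = 27, S_ud = 20, S_dd = 14.82
Terminal payoffs (K − S): max(-12, 0) = 0, max(-5, 0) = 0, max(0.1836, 0) = 0.1836
Node u (S = 23.24): V_u = e^(−0.0125)·[0.5043·0.0000 + 0.4957·0.0000] = 0.0000
Node d (S = 17.21): V_d = e^(−0.0125)·[0.5043·0.0000 + 0.4957·0.1836] = 0.0899
Node 0 (S = 20): V_0 = e^(−0.0125)·[0.5043·0.0000 + 0.4957·0.0899] = 0.0440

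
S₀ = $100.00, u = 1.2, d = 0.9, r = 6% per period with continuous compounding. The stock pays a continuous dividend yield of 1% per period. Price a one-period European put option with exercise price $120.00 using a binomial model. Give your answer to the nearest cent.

$14.01

Per-period risk-free factor R = e^0.06 = 1.0618; dividend-adjusted growth = e^(0.06−0.01) = 1.0513.
Risk-neutral probability p = (1.0513 − 0.9)/(1.2 − 0.9) = 0.1513/0.3000 = 0.5042
Terminal stock prices: S_u = 120, S_d = 90
Terminal payoffs (K − S): max(0, 0) = 0, max(30, 0) = 30
Node 0 (S = 100): V_0 = e^(−0.06)·[0.5042·0.0000 + 0.4958·30.0000] = 14.0068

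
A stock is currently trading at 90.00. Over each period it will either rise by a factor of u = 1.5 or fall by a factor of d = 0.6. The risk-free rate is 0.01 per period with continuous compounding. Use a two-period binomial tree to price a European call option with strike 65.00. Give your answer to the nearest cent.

Risk-neutral probability p = (e^0.01 − 0.6)/(1.5 − 0.6) = 0.4101/0.9000 = 0.4556
Terminal stock prices: S_uu = 202.5, S_ud = 81, S_dd = 32.4
Terminal payoffs (S − K): max(137.5, 0) = 137.5, max(16, 0) = 16, max(-32.6, 0) = 0
Node u (S = 135): V_u = e^(−0.01)·[0.4556·137.5000 + 0.5444·16.0000] = 70.6468
Node d (S = 54): V_d = e^(−0.01)·[0.4556·16.0000 + 0.5444·0.0000] = 7.2172
Node 0 (S = 90): V_0 = e^(−0.01)·[0.4556·70.6468 + 0.5444·7.2172] = 35.7571

35.76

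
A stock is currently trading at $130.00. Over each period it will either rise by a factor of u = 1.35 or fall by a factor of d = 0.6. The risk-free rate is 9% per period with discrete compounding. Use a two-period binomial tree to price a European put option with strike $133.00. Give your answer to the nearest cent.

Risk-neutral probability p = (1 + 0.09 − 0.6)/(1.35 − 0.6) = 0.4900/0.7500 = 0.6533
Terminal stock prices: S_uu = 236.9, S_ud = 105.3, S_dd = 46.8
Terminal payoffs (K − S): max(-103.9, 0) = 0, max(27.7, 0) = 27.7, max(86.2, 0) = 86.2
Node u (S = 175.5): V_u = 1/1.09·[0.6533·0.0000 + 0.3467·27.7000] = 8.8098
Node d (S = 78): V_d = 1/1.09·[0.6533·27.7000 + 0.3467·86.2000] = 44.0183
Node 0 (S = 130): V_0 = 1/1.09·[0.6533·8.8098 + 0.3467·44.0183] = 19.2802

$19.28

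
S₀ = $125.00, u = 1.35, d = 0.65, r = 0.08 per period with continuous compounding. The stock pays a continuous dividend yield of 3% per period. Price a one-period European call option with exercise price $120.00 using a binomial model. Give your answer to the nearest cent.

$25.80

Per-period risk-free factor R = e^0.08 = 1.0833; dividend-adjusted growth = e^(0.08−0.03) = 1.0513.
Risk-neutral probability p = (1.0513 − 0.65)/(1.35 − 0.65) = 0.4013/0.7000 = 0.5732
Terminal stock prices: S_u = 168.8, S_d = 81.25
Terminal payoffs (S − K): max(48.75, 0) = 48.75, max(-38.75, 0) = 0
Node 0 (S = 125): V_0 = e^(−0.08)·[0.5732·48.7500 + 0.4268·0.0000] = 25.7971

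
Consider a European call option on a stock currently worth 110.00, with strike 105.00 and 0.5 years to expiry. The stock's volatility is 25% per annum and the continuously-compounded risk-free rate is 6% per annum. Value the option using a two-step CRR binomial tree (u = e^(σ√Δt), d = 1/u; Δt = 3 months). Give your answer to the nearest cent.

CRR parameters: u = e^(σ√Δt) = e^(0.25·√0.25) = 1.1331, d = 1/u = 0.8825
Per-period rate: rΔt = 0.06·0.25 = 0.015, so R = e^0.015 = 1.0151
Risk-neutral probability p = (e^0.015 − 0.8825)/(1.1331 − 0.8825) = 0.1326/0.2507 = 0.5291
Terminal stock prices: S_uu = 141.2, S_ud = 110, S_dd = 85.67
Terminal payoffs (S − K): max(36.24, 0) = 36.24, max(5, 0) = 5, max(-19.33, 0) = 0
Node u (S = 124.6): V_u = e^(−0.015)·[0.5291·36.2428 + 0.4709·5.0000] = 21.2096
Node d (S = 97.07): V_d = e^(−0.015)·[0.5291·5.0000 + 0.4709·0.0000] = 2.6060
Node 0 (S = 110): V_0 = e^(−0.015)·[0.5291·21.2096 + 0.4709·2.6060] = 12.2636

12.26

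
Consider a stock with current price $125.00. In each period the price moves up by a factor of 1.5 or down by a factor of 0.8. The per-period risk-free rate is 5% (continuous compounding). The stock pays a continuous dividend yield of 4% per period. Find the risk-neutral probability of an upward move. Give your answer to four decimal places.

Per-period risk-free factor R = e^0.05 = 1.0513; dividend-adjusted growth = e^(0.05−0.04) = 1.0101.
Risk-neutral probability p = (1.0101 − 0.8)/(1.5 − 0.8) = 0.2101/0.7000 = 0.3001

p = 0.3001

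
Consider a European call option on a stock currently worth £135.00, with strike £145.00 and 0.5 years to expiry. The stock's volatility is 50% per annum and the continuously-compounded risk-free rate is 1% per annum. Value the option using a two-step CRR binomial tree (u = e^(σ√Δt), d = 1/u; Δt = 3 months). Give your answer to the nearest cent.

CRR parameters: u = e^(σ√Δt) = e^(0.5·√0.25) = 1.2840, d = 1/u = 0.7788
Per-period rate: rΔt = 0.01·0.25 = 0.0025, so R = e^0.0025 = 1.0025
Risk-neutral probability p = (e^0.0025 − 0.7788)/(1.2840 − 0.7788) = 0.2237/0.5052 = 0.4428
Terminal stock prices: S_uu = 222.6, S_ud = 135, S_dd = 81.88
Terminal payoffs (S − K): max(77.58, 0) = 77.58, max(-10, 0) = 0, max(-63.12, 0) = 0
Node u (S = 173.3): V_u = e^(−0.0025)·[0.4428·77.5774 + 0.5572·0.0000] = 34.2638
Node d (S = 105.1): V_d = e^(−0.0025)·[0.4428·0.0000 + 0.5572·0.0000] = 0.0000
Node 0 (S = 135): V_0 = e^(−0.0025)·[0.4428·34.2638 + 0.5572·0.0000] = 15.1334

£15.13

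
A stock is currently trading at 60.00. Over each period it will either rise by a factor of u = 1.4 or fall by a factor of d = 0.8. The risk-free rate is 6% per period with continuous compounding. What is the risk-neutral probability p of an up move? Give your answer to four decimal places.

Risk-neutral probability p = (e^0.06 − 0.8)/(1.4 − 0.8) = 0.2618/0.6000 = 0.4364

p = 0.4364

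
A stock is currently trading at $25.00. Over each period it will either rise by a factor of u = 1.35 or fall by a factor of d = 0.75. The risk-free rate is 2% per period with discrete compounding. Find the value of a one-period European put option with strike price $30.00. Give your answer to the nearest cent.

Risk-neutral probability p = (1 + 0.02 − 0.75)/(1.35 − 0.75) = 0.2700/0.6000 = 0.4500
Terminal stock prices: S_u = 33.75, S_d = 18.75
Terminal payoffs (K − S): max(-3.75, 0) = 0, max(11.25, 0) = 11.25
Node 0 (S = 25): V_0 = 1/1.02·[0.4500·0.0000 + 0.5500·11.2500] = 6.0662

$6.07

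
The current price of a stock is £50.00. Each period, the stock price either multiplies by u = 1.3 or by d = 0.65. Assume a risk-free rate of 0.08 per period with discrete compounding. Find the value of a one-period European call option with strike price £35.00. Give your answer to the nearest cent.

Risk-neutral probability p = (1 + 0.08 − 0.65)/(1.3 − 0.65) = 0.4300/0.6500 = 0.6615
Terminal stock prices: S_u = 65, S_d = 32.5
Terminal payoffs (S − K): max(30, 0) = 30, max(-2.5, 0) = 0
Node 0 (S = 50): V_0 = 1/1.08·[0.6615·30.0000 + 0.3385·0.0000] = 18.3761

£18.38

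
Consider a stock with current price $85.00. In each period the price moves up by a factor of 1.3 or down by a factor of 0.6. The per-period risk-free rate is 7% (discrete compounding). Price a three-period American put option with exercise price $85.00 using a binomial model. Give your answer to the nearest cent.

Risk-neutral probability p = (1 + 0.07 − 0.6)/(1.3 − 0.6) = 0.4700/0.7000 = 0.6714
Terminal stock prices: S_uuu = 186.7, S_uud = 86.19, S_udd = 39.78, S_ddd = 18.36
Terminal payoffs (K − S): max(-101.7, 0) = 0, max(-1.19, 0) = 0, max(45.22, 0) = 45.22, max(66.64, 0) = 66.64
Node uu (S = 143.7): continuation = 1/1.07·[0.6714·0.0000 + 0.3286·0.0000] = 0.0000; exercise value = 0.0000 ≤ continuation, so V_uu = 0.0000
Node ud (S = 66.3): continuation = 1/1.07·[0.6714·0.0000 + 0.3286·45.2200] = 13.8860; exercise value = 18.7000 > continuation, so V_ud = 18.7000 (exercise)
Node dd (S = 30.6): continuation = 1/1.07·[0.6714·45.2200 + 0.3286·66.6400] = 48.8393; exercise value = 54.4000 > continuation, so V_dd = 54.4000 (exercise)
Node u (S = 110.5): continuation = 1/1.07·[0.6714·0.0000 + 0.3286·18.7000] = 5.7423; exercise value = 0.0000 ≤ continuation, so V_u = 5.7423
Node d (S = 51): continuation = 1/1.07·[0.6714·18.7000 + 0.3286·54.4000] = 28.4393; exercise value = 34.0000 > continuation, so V_d = 34.0000 (exercise)
Node 0 (S = 85): continuation = 1/1.07·[0.6714·5.7423 + 0.3286·34.0000] = 14.0439; exercise value = 0.0000 ≤ continuation, so V_0 = 14.0439

$14.04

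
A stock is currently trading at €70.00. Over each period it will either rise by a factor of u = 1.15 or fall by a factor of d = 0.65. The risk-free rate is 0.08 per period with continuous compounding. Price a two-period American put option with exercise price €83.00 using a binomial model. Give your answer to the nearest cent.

Risk-neutral probability p = (e^0.08 − 0.65)/(1.15 − 0.65) = 0.4333/0.5000 = 0.8666
Terminal stock prices: S_uu = 92.57, S_ud = 52.33, S_dd = 29.58
Terminal payoffs (K − S): max(-9.575, 0) = 0, max(30.67, 0) = 30.67, max(53.42, 0) = 53.42
Node u (S = 80.5): continuation = e^(−0.08)·[0.8666·0.0000 + 0.1334·30.6750] = 3.7782; exercise value = 2.5000 ≤ continuation, so V_u = 3.7782
Node d (S = 45.5): continuation = e^(−0.08)·[0.8666·30.6750 + 0.1334·53.4250] = 31.1187; exercise value = 37.5000 > continuation, so V_d = 37.5000 (exercise)
Node 0 (S = 70): continuation = e^(−0.08)·[0.8666·3.7782 + 0.1334·37.5000] = 7.6411; exercise value = 13.0000 > continuation, so V_0 = 13.0000 (exercise)

€13.00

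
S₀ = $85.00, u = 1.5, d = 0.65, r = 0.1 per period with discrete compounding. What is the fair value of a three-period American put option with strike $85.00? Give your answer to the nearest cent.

Risk-neutral probability p = (1 + 0.1 − 0.65)/(1.5 − 0.65) = 0.4500/0.8500 = 0.5294
Terminal stock prices: S_uuu = 286.9, S_uud = 124.3, S_udd = 53.87, S_ddd = 23.34
Terminal payoffs (K − S): max(-201.9, 0) = 0, max(-39.31, 0) = 0, max(31.13, 0) = 31.13, max(61.66, 0) = 61.66
Node uu (S = 191.2): continuation = 1/1.1·[0.5294·0.0000 + 0.4706·0.0000] = 0.0000; exercise value = 0.0000 ≤ continuation, so V_uu = 0.0000
Node ud (S = 82.88): continuation = 1/1.1·[0.5294·0.0000 + 0.4706·31.1312] = 13.3182; exercise value = 2.1250 ≤ continuation, so V_ud = 13.3182
Node dd (S = 35.91): continuation = 1/1.1·[0.5294·31.1312 + 0.4706·61.6569] = 41.3602; exercise value = 49.0875 > continuation, so V_dd = 49.0875 (exercise)
Node u (S = 127.5): continuation = 1/1.1·[0.5294·0.0000 + 0.4706·13.3182] = 5.6976; exercise value = 0.0000 ≤ continuation, so V_u = 5.6976
Node d (S = 55.25): continuation = 1/1.1·[0.5294·13.3182 + 0.4706·49.0875] = 27.4098; exercise value = 29.7500 > continuation, so V_d = 29.7500 (exercise)
Node 0 (S = 85): continuation = 1/1.1·[0.5294·5.6976 + 0.4706·29.7500] = 15.4694; exercise value = 0.0000 ≤ continuation, so V_0 = 15.4694

$15.47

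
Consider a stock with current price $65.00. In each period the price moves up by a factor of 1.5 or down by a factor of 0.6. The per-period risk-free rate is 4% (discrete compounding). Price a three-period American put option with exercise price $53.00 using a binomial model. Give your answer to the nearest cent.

$11.21

Risk-neutral probability p = (1 + 0.04 − 0.6)/(1.5 − 0.6) = 0.4400/0.9000 = 0.4889
Terminal stock prices: S_uuu = 219.4, S_uud = 87.75, S_udd = 35.1, S_ddd = 14.04
Terminal payoffs (K − S): max(-166.4, 0) = 0, max(-34.75, 0) = 0, max(17.9, 0) = 17.9, max(38.96, 0) = 38.96
Node uu (S = 146.2): continuation = 1/1.04·[0.4889·0.0000 + 0.5111·0.0000] = 0.0000; exercise value = 0.0000 ≤ continuation, so V_uu = 0.0000
Node ud (S = 58.5): continuation = 1/1.04·[0.4889·0.0000 + 0.5111·17.9000] = 8.7970; exercise value = 0.0000 ≤ continuation, so V_ud = 8.7970
Node dd (S = 23.4): continuation = 1/1.04·[0.4889·17.9000 + 0.5111·38.9600] = 27.5615; exercise value = 29.6000 > continuation, so V_dd = 29.6000 (exercise)
Node u (S = 97.5): continuation = 1/1.04·[0.4889·0.0000 + 0.5111·8.7970] = 4.3233; exercise value = 0.0000 ≤ continuation, so V_u = 4.3233
Node d (S = 39): continuation = 1/1.04·[0.4889·8.7970 + 0.5111·29.6000] = 18.6824; exercise value = 14.0000 ≤ continuation, so V_d = 18.6824
Node 0 (S = 65): continuation = 1/1.04·[0.4889·4.3233 + 0.5111·18.6824] = 11.2138; exercise value = 0.0000 ≤ continuation, so V_0 = 11.2138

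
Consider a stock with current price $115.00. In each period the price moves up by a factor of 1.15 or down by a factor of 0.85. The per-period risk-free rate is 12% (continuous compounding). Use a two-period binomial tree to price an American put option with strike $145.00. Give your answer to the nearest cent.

Risk-neutral probability p = (e^0.12 − 0.85)/(1.15 − 0.85) = 0.2775/0.3000 = 0.9250
Terminal stock prices: S_uu = 152.1, S_ud = 112.4, S_dd = 83.09
Terminal payoffs (K − S): max(-7.087, 0) = 0, max(32.59, 0) = 32.59, max(61.91, 0) = 61.91
Node u (S = 132.2): continuation = e^(−0.12)·[0.9250·0.0000 + 0.0750·32.5875] = 2.1680; exercise value = 12.7500 > continuation, so V_u = 12.7500 (exercise)
Node d (S = 97.75): continuation = e^(−0.12)·[0.9250·32.5875 + 0.0750·61.9125] = 30.8535; exercise value = 47.2500 > continuation, so V_d = 47.2500 (exercise)
Node 0 (S = 115): continuation = e^(−0.12)·[0.9250·12.7500 + 0.0750·47.2500] = 13.6035; exercise value = 30.0000 > continuation, so V_0 = 30.0000 (exercise)

$30.00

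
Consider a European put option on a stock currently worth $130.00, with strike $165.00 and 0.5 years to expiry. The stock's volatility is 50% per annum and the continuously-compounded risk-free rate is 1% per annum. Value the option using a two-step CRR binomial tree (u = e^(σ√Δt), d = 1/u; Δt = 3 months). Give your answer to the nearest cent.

$43.80

CRR parameters: u = e^(σ√Δt) = e^(0.5·√0.25) = 1.2840, d = 1/u = 0.7788
Per-period rate: rΔt = 0.01·0.25 = 0.0025, so R = e^0.0025 = 1.0025
Risk-neutral probability p = (e^0.0025 − 0.7788)/(1.2840 − 0.7788) = 0.2237/0.5052 = 0.4428
Terminal stock prices: S_uu = 214.3, S_ud = 130, S_dd = 78.85
Terminal payoffs (K − S): max(-49.33, 0) = 0, max(35, 0) = 35, max(86.15, 0) = 86.15
Node u (S = 166.9): V_u = e^(−0.0025)·[0.4428·0.0000 + 0.5572·35.0000] = 19.4541
Node d (S = 101.2): V_d = e^(−0.0025)·[0.4428·35.0000 + 0.5572·86.1510] = 63.3439
Node 0 (S = 130): V_0 = e^(−0.0025)·[0.4428·19.4541 + 0.5572·63.3439] = 43.8008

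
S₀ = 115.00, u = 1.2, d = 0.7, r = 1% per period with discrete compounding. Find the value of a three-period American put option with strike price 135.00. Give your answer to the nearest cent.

Risk-neutral probability p = (1 + 0.01 − 0.7)/(1.2 − 0.7) = 0.3100/0.5000 = 0.6200
Terminal stock prices: S_uuu = 198.7, S_uud = 115.9, S_udd = 67.62, S_ddd = 39.44
Terminal payoffs (K − S): max(-63.72, 0) = 0, max(19.08, 0) = 19.08, max(67.38, 0) = 67.38, max(95.56, 0) = 95.56
Node uu (S = 165.6): continuation = 1/1.01·[0.6200·0.0000 + 0.3800·19.0800] = 7.1786; exercise value = 0.0000 ≤ continuation, so V_uu = 7.1786
Node ud (S = 96.6): continuation = 1/1.01·[0.6200·19.0800 + 0.3800·67.3800] = 37.0634; exercise value = 38.4000 > continuation, so V_ud = 38.4000 (exercise)
Node dd (S = 56.35): continuation = 1/1.01·[0.6200·67.3800 + 0.3800·95.5550] = 77.3134; exercise value = 78.6500 > continuation, so V_dd = 78.6500 (exercise)
Node u (S = 138): continuation = 1/1.01·[0.6200·7.1786 + 0.3800·38.4000] = 18.8542; exercise value = 0.0000 ≤ continuation, so V_u = 18.8542
Node d (S = 80.5): continuation = 1/1.01·[0.6200·38.4000 + 0.3800·78.6500] = 53.1634; exercise value = 54.5000 > continuation, so V_d = 54.5000 (exercise)
Node 0 (S = 115): continuation = 1/1.01·[0.6200·18.8542 + 0.3800·54.5000] = 32.0788; exercise value = 20.0000 ≤ continuation, so V_0 = 32.0788

32.08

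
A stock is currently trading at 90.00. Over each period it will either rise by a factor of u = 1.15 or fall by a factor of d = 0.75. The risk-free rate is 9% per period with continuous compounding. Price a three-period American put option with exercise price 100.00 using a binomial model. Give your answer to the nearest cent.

10.00

Risk-neutral probability p = (e^0.09 − 0.75)/(1.15 − 0.75) = 0.3442/0.4000 = 0.8604
Terminal stock prices: S_uuu = 136.9, S_uud = 89.27, S_udd = 58.22, S_ddd = 37.97
Terminal payoffs (K − S): max(-36.88, 0) = 0, max(10.73, 0) = 10.73, max(41.78, 0) = 41.78, max(62.03, 0) = 62.03
Node uu (S = 119): continuation = e^(−0.09)·[0.8604·0.0000 + 0.1396·10.7313] = 1.3688; exercise value = 0.0000 ≤ continuation, so V_uu = 1.3688
Node ud (S = 77.62): continuation = e^(−0.09)·[0.8604·10.7313 + 0.1396·41.7813] = 13.7681; exercise value = 22.3750 > continuation, so V_ud = 22.3750 (exercise)
Node dd (S = 50.62): continuation = e^(−0.09)·[0.8604·41.7813 + 0.1396·62.0312] = 40.7681; exercise value = 49.3750 > continuation, so V_dd = 49.3750 (exercise)
Node u (S = 103.5): continuation = e^(−0.09)·[0.8604·1.3688 + 0.1396·22.3750] = 3.9304; exercise value = 0.0000 ≤ continuation, so V_u = 3.9304
Node d (S = 67.5): continuation = e^(−0.09)·[0.8604·22.3750 + 0.1396·49.3750] = 23.8931; exercise value = 32.5000 > continuation, so V_d = 32.5000 (exercise)
Node 0 (S = 90): continuation = e^(−0.09)·[0.8604·3.9304 + 0.1396·32.5000] = 7.2362; exercise value = 10.0000 > continuation, so V_0 = 10.0000 (exercise)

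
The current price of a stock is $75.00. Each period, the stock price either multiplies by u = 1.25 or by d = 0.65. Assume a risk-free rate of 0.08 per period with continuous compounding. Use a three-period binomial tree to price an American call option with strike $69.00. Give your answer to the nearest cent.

Risk-neutral probability p = (e^0.08 − 0.65)/(1.25 − 0.65) = 0.4333/0.6000 = 0.7221
Terminal stock prices: S_uuu = 146.5, S_uud = 76.17, S_udd = 39.61, S_ddd = 20.6
Terminal payoffs (S − K): max(77.48, 0) = 77.48, max(7.172, 0) = 7.172, max(-29.39, 0) = 0, max(-48.4, 0) = 0
Node uu (S = 117.2): continuation = e^(−0.08)·[0.7221·77.4844 + 0.2779·7.1719] = 53.4925; exercise value = 48.1875 ≤ continuation, so V_uu = 53.4925
Node ud (S = 60.94): continuation = e^(−0.08)·[0.7221·7.1719 + 0.2779·0.0000] = 4.7809; exercise value = 0.0000 ≤ continuation, so V_ud = 4.7809
Node dd (S = 31.69): continuation = e^(−0.08)·[0.7221·0.0000 + 0.2779·0.0000] = 0.0000; exercise value = 0.0000 ≤ continuation, so V_dd = 0.0000
Node u (S = 93.75): continuation = e^(−0.08)·[0.7221·53.4925 + 0.2779·4.7809] = 36.8856; exercise value = 24.7500 ≤ continuation, so V_u = 36.8856
Node d (S = 48.75): continuation = e^(−0.08)·[0.7221·4.7809 + 0.2779·0.0000] = 3.1871; exercise value = 0.0000 ≤ continuation, so V_d = 3.1871
Node 0 (S = 75): continuation = e^(−0.08)·[0.7221·36.8856 + 0.2779·3.1871] = 25.4063; exercise value = 6.0000 ≤ continuation, so V_0 = 25.4063

$25.41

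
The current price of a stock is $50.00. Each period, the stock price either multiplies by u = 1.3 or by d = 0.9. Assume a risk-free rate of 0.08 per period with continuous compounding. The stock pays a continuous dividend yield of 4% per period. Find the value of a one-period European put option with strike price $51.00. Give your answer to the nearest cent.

$3.59

Per-period risk-free factor R = e^0.08 = 1.0833; dividend-adjusted growth = e^(0.08−0.04) = 1.0408.
Risk-neutral probability p = (1.0408 − 0.9)/(1.3 − 0.9) = 0.1408/0.4000 = 0.3520
Terminal stock prices: S_u = 65, S_d = 45
Terminal payoffs (K − S): max(-14, 0) = 0, max(6, 0) = 6
Node 0 (S = 50): V_0 = e^(−0.08)·[0.3520·0.0000 + 0.6480·6.0000] = 3.5889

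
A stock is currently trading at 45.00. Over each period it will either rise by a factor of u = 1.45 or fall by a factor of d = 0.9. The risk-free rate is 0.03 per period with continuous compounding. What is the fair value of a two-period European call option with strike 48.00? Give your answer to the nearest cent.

6.12

Risk-neutral probability p = (e^0.03 − 0.9)/(1.45 − 0.9) = 0.1305/0.5500 = 0.2372
Terminal stock prices: S_uu = 94.61, S_ud = 58.73, S_dd = 36.45
Terminal payoffs (S − K): max(46.61, 0) = 46.61, max(10.73, 0) = 10.73, max(-11.55, 0) = 0
Node u (S = 65.25): V_u = e^(−0.03)·[0.2372·46.6125 + 0.7628·10.7250] = 18.6686
Node d (S = 40.5): V_d = e^(−0.03)·[0.2372·10.7250 + 0.7628·0.0000] = 2.4687
Node 0 (S = 45): V_0 = e^(−0.03)·[0.2372·18.6686 + 0.7628·2.4687] = 6.1246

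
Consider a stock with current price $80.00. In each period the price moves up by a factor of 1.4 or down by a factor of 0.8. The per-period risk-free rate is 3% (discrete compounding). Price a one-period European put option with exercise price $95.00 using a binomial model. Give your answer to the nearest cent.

$18.56

Risk-neutral probability p = (1 + 0.03 − 0.8)/(1.4 − 0.8) = 0.2300/0.6000 = 0.3833
Terminal stock prices: S_u = 112, S_d = 64
Terminal payoffs (K − S): max(-17, 0) = 0, max(31, 0) = 31
Node 0 (S = 80): V_0 = 1/1.03·[0.3833·0.0000 + 0.6167·31.0000] = 18.5599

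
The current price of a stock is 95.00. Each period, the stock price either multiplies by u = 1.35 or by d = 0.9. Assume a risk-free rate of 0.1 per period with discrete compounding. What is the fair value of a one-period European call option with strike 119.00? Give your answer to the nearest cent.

3.74

Risk-neutral probability p = (1 + 0.1 − 0.9)/(1.35 − 0.9) = 0.2000/0.4500 = 0.4444
Terminal stock prices: S_u = 128.2, S_d = 85.5
Terminal payoffs (S − K): max(9.25, 0) = 9.25, max(-33.5, 0) = 0
Node 0 (S = 95): V_0 = 1/1.1·[0.4444·9.2500 + 0.5556·0.0000] = 3.7374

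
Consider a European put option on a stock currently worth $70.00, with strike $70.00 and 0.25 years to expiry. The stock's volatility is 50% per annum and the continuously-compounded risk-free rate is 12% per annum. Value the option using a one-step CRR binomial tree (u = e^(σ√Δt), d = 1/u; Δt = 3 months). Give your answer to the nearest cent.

CRR parameters: u = e^(σ√Δt) = e^(0.5·√0.25) = 1.2840, d = 1/u = 0.7788
Per-period rate: rΔt = 0.12·0.25 = 0.03, so R = e^0.03 = 1.0305
Risk-neutral probability p = (e^0.03 − 0.7788)/(1.2840 − 0.7788) = 0.2517/0.5052 = 0.4981
Terminal stock prices: S_u = 89.88, S_d = 54.52
Terminal payoffs (K − S): max(-19.88, 0) = 0, max(15.48, 0) = 15.48
Node 0 (S = 70): V_0 = e^(−0.03)·[0.4981·0.0000 + 0.5019·15.4839] = 7.5417

$7.54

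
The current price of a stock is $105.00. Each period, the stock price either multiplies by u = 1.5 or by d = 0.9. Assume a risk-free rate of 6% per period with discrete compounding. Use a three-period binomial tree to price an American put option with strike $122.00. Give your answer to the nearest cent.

$19.03

Risk-neutral probability p = (1 + 0.06 − 0.9)/(1.5 − 0.9) = 0.1600/0.6000 = 0.2667
Terminal stock prices: S_uuu = 354.4, S_uud = 212.6, S_udd = 127.6, S_ddd = 76.55
Terminal payoffs (K − S): max(-232.4, 0) = 0, max(-90.62, 0) = 0, max(-5.575, 0) = 0, max(45.45, 0) = 45.45
Node uu (S = 236.2): continuation = 1/1.06·[0.2667·0.0000 + 0.7333·0.0000] = 0.0000; exercise value = 0.0000 ≤ continuation, so V_uu = 0.0000
Node ud (S = 141.8): continuation = 1/1.06·[0.2667·0.0000 + 0.7333·0.0000] = 0.0000; exercise value = 0.0000 ≤ continuation, so V_ud = 0.0000
Node dd (S = 85.05): continuation = 1/1.06·[0.2667·0.0000 + 0.7333·45.4550] = 31.4469; exercise value = 36.9500 > continuation, so V_dd = 36.9500 (exercise)
Node u (S = 157.5): continuation = 1/1.06·[0.2667·0.0000 + 0.7333·0.0000] = 0.0000; exercise value = 0.0000 ≤ continuation, so V_u = 0.0000
Node d (S = 94.5): continuation = 1/1.06·[0.2667·0.0000 + 0.7333·36.9500] = 25.5629; exercise value = 27.5000 > continuation, so V_d = 27.5000 (exercise)
Node 0 (S = 105): continuation = 1/1.06·[0.2667·0.0000 + 0.7333·27.5000] = 19.0252; exercise value = 17.0000 ≤ continuation, so V_0 = 19.0252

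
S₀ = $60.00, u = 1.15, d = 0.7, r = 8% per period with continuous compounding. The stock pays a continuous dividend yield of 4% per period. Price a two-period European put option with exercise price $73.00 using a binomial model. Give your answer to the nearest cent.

Per-period risk-free factor R = e^0.08 = 1.0833; dividend-adjusted growth = e^(0.08−0.04) = 1.0408.
Risk-neutral probability p = (1.0408 − 0.7)/(1.15 − 0.7) = 0.3408/0.4500 = 0.7574
Terminal stock prices: S_uu = 79.35, S_ud = 48.3, S_dd = 29.4
Terminal payoffs (K − S): max(-6.35, 0) = 0, max(24.7, 0) = 24.7, max(43.6, 0) = 43.6
Node u (S = 69): V_u = e^(−0.08)·[0.7574·0.0000 + 0.2426·24.7000] = 5.5325
Node d (S = 42): V_d = e^(−0.08)·[0.7574·24.7000 + 0.2426·43.6000] = 27.0343
Node 0 (S = 60): V_0 = e^(−0.08)·[0.7574·5.5325 + 0.2426·27.0343] = 9.9233

$9.92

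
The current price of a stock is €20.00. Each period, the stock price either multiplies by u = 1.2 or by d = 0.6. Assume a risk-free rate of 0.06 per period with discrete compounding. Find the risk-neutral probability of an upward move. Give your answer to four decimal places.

p = 0.7667

Risk-neutral probability p = (1 + 0.06 − 0.6)/(1.2 − 0.6) = 0.4600/0.6000 = 0.7667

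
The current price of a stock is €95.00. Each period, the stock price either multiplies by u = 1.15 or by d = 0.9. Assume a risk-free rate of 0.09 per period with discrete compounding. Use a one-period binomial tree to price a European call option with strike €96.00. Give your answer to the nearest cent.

€9.24

Risk-neutral probability p = (1 + 0.09 − 0.9)/(1.15 − 0.9) = 0.1900/0.2500 = 0.7600
Terminal stock prices: S_u = 109.2, S_d = 85.5
Terminal payoffs (S − K): max(13.25, 0) = 13.25, max(-10.5, 0) = 0
Node 0 (S = 95): V_0 = 1/1.09·[0.7600·13.2500 + 0.2400·0.0000] = 9.2385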